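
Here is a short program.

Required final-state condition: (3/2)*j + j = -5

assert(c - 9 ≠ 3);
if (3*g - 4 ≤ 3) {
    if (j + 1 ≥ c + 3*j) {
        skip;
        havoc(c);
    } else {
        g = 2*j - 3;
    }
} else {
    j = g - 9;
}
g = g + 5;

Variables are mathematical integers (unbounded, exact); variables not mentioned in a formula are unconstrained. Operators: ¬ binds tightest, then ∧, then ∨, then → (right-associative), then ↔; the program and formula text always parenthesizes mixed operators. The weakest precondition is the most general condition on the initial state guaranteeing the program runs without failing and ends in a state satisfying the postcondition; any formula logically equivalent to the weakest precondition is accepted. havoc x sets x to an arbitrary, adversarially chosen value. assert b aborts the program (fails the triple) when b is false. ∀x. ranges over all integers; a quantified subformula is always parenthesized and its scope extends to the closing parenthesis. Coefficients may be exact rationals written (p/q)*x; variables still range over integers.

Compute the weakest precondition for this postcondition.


Working backward. After the program, the postcondition (3/2)*j + j = -5 must hold; in canonical form it is (5/2)*j = -5.
Before g := g + 5: (5/2)*j = -5
Then branch requires (c + 2*j ≤ 1 → (5/2)*j = -5) ∧ ((¬(c + 2*j ≤ 1)) → (5/2)*j = -5); else branch requires (5/2)*g = 35/2.
Before the if: (3*g ≤ 7 → ((c + 2*j ≤ 1 → (5/2)*j = -5) ∧ ((¬(c + 2*j ≤ 1)) → (5/2)*j = -5))) ∧ ((¬(3*g ≤ 7)) → (5/2)*g = 35/2)
Before assert c - 9 ≠ 3: c ≠ 12 ∧ (3*g ≤ 7 → ((c + 2*j ≤ 1 → (5/2)*j = -5) ∧ ((¬(c + 2*j ≤ 1)) → (5/2)*j = -5))) ∧ ((¬(3*g ≤ 7)) → (5/2)*g = 35/2)
Answer: WP = c ≠ 12 ∧ (3*g ≤ 7 → ((c + 2*j ≤ 1 → (5/2)*j = -5) ∧ ((¬(c + 2*j ≤ 1)) → (5/2)*j = -5))) ∧ ((¬(3*g ≤ 7)) → (5/2)*g = 35/2)


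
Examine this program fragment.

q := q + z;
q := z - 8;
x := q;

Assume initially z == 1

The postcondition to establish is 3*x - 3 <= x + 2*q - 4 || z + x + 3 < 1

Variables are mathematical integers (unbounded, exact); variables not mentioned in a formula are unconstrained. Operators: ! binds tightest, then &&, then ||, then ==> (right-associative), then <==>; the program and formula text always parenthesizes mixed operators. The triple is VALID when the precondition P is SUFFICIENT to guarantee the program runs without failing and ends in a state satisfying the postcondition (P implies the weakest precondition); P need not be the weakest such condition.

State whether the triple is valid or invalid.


Working backward. After the program, the postcondition 3*x - 3 <= x + 2*q - 4 || z + x + 3 < 1 must hold; in canonical form it is 2*x <= 2*q - 1 || x + z < -2.
Before x := q: q + z < -2
Before q := z - 8: 2*z < 6
Before q := q + z: 2*z < 6
The weakest precondition is 2*z < 6.
Check whether z == 1 implies it.
Every state satisfying the precondition satisfies the weakest precondition: the implication holds.
Answer: valid


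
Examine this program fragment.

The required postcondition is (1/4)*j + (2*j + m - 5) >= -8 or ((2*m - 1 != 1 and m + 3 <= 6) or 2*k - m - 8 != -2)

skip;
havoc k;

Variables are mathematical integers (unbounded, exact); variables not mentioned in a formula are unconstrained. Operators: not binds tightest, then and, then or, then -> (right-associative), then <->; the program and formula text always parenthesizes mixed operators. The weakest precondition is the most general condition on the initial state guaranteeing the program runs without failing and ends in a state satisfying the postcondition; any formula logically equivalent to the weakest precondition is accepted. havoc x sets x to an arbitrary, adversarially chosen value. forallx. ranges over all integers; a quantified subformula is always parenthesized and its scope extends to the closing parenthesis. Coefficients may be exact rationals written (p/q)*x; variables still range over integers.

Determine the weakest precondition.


Working backward. After the program, the postcondition (1/4)*j + (2*j + m - 5) >= -8 or ((2*m - 1 != 1 and m + 3 <= 6) or 2*k - m - 8 != -2) must hold; in canonical form it is (9/4)*j + m >= -3 or (2*m != 2 and m <= 3) or 2*k != m + 6.
Before havoc k: forall k_1. ((9/4)*j + m >= -3 or (2*m != 2 and m <= 3) or 2*k_1 != m + 6)
Before skip: forall k_1. ((9/4)*j + m >= -3 or (2*m != 2 and m <= 3) or 2*k_1 != m + 6)
Answer: WP = forall k_1. ((9/4)*j + m >= -3 or (2*m != 2 and m <= 3) or 2*k_1 != m + 6)


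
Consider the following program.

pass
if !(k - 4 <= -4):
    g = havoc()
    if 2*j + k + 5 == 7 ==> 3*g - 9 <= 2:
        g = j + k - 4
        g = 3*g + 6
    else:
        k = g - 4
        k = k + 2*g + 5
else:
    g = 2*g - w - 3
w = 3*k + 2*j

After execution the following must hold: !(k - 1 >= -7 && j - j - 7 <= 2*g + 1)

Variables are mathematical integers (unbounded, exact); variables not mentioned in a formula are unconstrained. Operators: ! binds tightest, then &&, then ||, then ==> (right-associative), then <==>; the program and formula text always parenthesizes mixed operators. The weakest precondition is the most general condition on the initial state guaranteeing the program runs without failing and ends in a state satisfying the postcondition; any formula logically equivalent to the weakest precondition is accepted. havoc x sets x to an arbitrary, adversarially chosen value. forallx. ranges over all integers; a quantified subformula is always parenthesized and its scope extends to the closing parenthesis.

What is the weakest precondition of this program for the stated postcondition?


Working backward. After the program, the postcondition !(k - 1 >= -7 && j - j - 7 <= 2*g + 1) must hold; in canonical form it is !(k >= -6 && 2*g >= -8).
Before w := 3*k + 2*j: !(k >= -6 && 2*g >= -8)
Then branch requires forall g_1. (((2*j + k == 2 ==> 3*g_1 <= 11) ==> (!(k >= -6 && 6*j + 6*k >= 4))) && ((!(2*j + k == 2 ==> 3*g_1 <= 11)) ==> (!(3*g_1 >= -7 && 2*g_1 >= -8)))); else branch requires !(k >= -6 && 4*g >= 2*w - 2).
Before the if: ((!(k <= 0)) ==> (forall g_1. (((2*j + k == 2 ==> 3*g_1 <= 11) ==> (!(k >= -6 && 6*j + 6*k >= 4))) && ((!(2*j + k == 2 ==> 3*g_1 <= 11)) ==> (!(3*g_1 >= -7 && 2*g_1 >= -8)))))) && (k <= 0 ==> (!(k >= -6 && 4*g >= 2*w - 2)))
Before skip: ((!(k <= 0)) ==> (forall g_1. (((2*j + k == 2 ==> 3*g_1 <= 11) ==> (!(k >= -6 && 6*j + 6*k >= 4))) && ((!(2*j + k == 2 ==> 3*g_1 <= 11)) ==> (!(3*g_1 >= -7 && 2*g_1 >= -8)))))) && (k <= 0 ==> (!(k >= -6 && 4*g >= 2*w - 2)))
Answer: WP = ((!(k <= 0)) ==> (forall g_1. (((2*j + k == 2 ==> 3*g_1 <= 11) ==> (!(k >= -6 && 6*j + 6*k >= 4))) && ((!(2*j + k == 2 ==> 3*g_1 <= 11)) ==> (!(3*g_1 >= -7 && 2*g_1 >= -8)))))) && (k <= 0 ==> (!(k >= -6 && 4*g >= 2*w - 2)))


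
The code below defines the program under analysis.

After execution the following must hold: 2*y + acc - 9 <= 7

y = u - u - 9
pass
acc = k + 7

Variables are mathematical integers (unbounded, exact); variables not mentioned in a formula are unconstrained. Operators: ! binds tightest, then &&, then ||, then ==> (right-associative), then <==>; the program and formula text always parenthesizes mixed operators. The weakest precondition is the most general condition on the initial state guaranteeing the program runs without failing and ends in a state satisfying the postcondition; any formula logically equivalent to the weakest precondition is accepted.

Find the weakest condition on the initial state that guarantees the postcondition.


Working backward. After the program, the postcondition 2*y + acc - 9 <= 7 must hold; in canonical form it is acc + 2*y <= 16.
Before acc := k + 7: k + 2*y <= 9
Before skip: k + 2*y <= 9
Before y := u - u - 9: k <= 27
Answer: WP = k <= 27


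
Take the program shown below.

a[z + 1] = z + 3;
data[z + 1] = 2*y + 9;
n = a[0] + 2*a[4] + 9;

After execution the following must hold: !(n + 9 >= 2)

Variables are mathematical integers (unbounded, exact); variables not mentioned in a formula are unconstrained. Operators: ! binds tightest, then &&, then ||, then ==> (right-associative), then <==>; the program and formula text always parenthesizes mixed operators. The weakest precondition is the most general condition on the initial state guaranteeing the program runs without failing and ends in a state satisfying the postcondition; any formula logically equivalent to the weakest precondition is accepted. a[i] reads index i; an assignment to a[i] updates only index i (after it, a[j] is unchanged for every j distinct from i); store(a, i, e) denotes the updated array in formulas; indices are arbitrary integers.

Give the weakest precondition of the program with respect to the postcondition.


Working backward. After the program, the postcondition !(n + 9 >= 2) must hold; in canonical form it is !(n >= -7).
Before n := a[0] + 2*a[4] + 9: !(a[0] + 2*a[4] >= -16)
Before data[z + 1] := 2*y + 9: !(a[0] + 2*a[4] >= -16)
Before a[z + 1] := z + 3: !(store(a, z + 1, z + 3)[0] + 2*store(a, z + 1, z + 3)[4] >= -16)
Answer: WP = !(store(a, z + 1, z + 3)[0] + 2*store(a, z + 1, z + 3)[4] >= -16)


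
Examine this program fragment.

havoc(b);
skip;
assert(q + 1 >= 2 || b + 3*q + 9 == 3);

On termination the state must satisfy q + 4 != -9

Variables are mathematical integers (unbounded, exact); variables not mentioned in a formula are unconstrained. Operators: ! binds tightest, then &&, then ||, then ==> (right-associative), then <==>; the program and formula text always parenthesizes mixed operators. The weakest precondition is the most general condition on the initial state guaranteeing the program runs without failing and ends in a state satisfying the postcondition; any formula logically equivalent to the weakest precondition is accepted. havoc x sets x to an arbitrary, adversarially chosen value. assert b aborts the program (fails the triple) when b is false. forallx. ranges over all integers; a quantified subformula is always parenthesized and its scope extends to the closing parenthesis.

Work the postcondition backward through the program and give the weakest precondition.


Working backward. After the program, the postcondition q + 4 != -9 must hold; in canonical form it is q != -13.
Before assert q + 1 >= 2 || b + 3*q + 9 == 3: (q >= 1 || b + 3*q == -6) && q != -13
Before skip: (q >= 1 || b + 3*q == -6) && q != -13
Before havoc b: forall b_1. ((q >= 1 || b_1 + 3*q == -6) && q != -13)
Answer: WP = forall b_1. ((q >= 1 || b_1 + 3*q == -6) && q != -13)


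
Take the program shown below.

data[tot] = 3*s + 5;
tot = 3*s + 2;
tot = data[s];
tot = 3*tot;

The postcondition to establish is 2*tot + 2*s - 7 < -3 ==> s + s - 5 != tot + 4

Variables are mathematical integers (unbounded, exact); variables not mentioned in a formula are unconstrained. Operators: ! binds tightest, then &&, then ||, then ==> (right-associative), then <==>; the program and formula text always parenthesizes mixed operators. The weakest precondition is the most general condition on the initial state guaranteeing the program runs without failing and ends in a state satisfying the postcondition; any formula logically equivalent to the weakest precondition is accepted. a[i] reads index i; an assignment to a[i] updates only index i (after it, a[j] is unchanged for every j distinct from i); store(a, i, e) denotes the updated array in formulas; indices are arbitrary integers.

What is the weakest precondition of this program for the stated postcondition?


Working backward. After the program, the postcondition 2*tot + 2*s - 7 < -3 ==> s + s - 5 != tot + 4 must hold; in canonical form it is 2*s + 2*tot < 4 ==> 2*s != tot + 9.
Before tot := 3*tot: 2*s + 6*tot < 4 ==> 2*s != 3*tot + 9
Before tot := data[s]: 6*data[s] + 2*s < 4 ==> 2*s != 3*data[s] + 9
Before tot := 3*s + 2: 6*data[s] + 2*s < 4 ==> 2*s != 3*data[s] + 9
Before data[tot] := 3*s + 5: 6*store(data, tot, 3*s + 5)[s] + 2*s < 4 ==> 2*s != 3*store(data, tot, 3*s + 5)[s] + 9
Answer: WP = 6*store(data, tot, 3*s + 5)[s] + 2*s < 4 ==> 2*s != 3*store(data, tot, 3*s + 5)[s] + 9


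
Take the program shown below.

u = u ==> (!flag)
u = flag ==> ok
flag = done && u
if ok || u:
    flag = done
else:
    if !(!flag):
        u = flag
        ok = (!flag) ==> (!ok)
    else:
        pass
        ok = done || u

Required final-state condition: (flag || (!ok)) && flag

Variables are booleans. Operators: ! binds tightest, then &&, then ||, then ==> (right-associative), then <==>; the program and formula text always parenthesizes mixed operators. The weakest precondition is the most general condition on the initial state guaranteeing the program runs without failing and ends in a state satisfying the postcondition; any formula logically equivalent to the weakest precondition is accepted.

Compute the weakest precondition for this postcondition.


Working backward. After the program, (flag || (!ok)) && flag must hold.
Then branch requires (done || (!ok)) && done; else branch requires (flag ==> ((flag || (!((!flag) ==> (!ok)))) && flag)) && ((!flag) ==> ((flag || (!(done || u))) && flag)).
Before the if: ((ok || u) ==> ((done || (!ok)) && done)) && ((!(ok || u)) ==> ((flag ==> ((flag || (!((!flag) ==> (!ok)))) && flag)) && ((!flag) ==> ((flag || (!(done || u))) && flag))))
Before flag := done && u: ((ok || u) ==> ((done || (!ok)) && done)) && ((!(ok || u)) ==> (((done && u) ==> (((done && u) || (!((!(done && u)) ==> (!ok)))) && done && u)) && ((!(done && u)) ==> (((done && u) || (!(done || u))) && done && u))))
Before u := flag ==> ok: ((ok || (flag ==> ok)) ==> ((done || (!ok)) && done)) && ((!(ok || (flag ==> ok))) ==> (((done && (flag ==> ok)) ==> (((done && (flag ==> ok)) || (!((!(done && (flag ==> ok))) ==> (!ok)))) && done && (flag ==> ok))) && ((!(done && (flag ==> ok))) ==> (((done && (flag ==> ok)) || (!(done || (flag ==> ok)))) && done && (flag ==> ok)))))
Before u := u ==> (!flag): ((ok || (flag ==> ok)) ==> ((done || (!ok)) && done)) && ((!(ok || (flag ==> ok))) ==> (((done && (flag ==> ok)) ==> (((done && (flag ==> ok)) || (!((!(done && (flag ==> ok))) ==> (!ok)))) && done && (flag ==> ok))) && ((!(done && (flag ==> ok))) ==> (((done && (flag ==> ok)) || (!(done || (flag ==> ok)))) && done && (flag ==> ok)))))
Answer: WP = ((ok || (flag ==> ok)) ==> ((done || (!ok)) && done)) && ((!(ok || (flag ==> ok))) ==> (((done && (flag ==> ok)) ==> (((done && (flag ==> ok)) || (!((!(done && (flag ==> ok))) ==> (!ok)))) && done && (flag ==> ok))) && ((!(done && (flag ==> ok))) ==> (((done && (flag ==> ok)) || (!(done || (flag ==> ok)))) && done && (flag ==> ok)))))


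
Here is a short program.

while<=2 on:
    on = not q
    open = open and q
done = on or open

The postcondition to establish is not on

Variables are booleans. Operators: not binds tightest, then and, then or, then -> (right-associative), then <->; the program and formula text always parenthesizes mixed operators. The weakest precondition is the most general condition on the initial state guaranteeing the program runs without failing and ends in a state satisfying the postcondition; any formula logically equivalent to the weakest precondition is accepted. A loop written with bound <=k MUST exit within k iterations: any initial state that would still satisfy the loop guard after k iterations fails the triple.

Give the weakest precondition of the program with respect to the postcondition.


Working backward. After the program, not on must hold.
Before done := on or open: not on
Before the loop (bound <=2), unroll the exhaustion recursion (WP_0 = exit-now case; WP_j = one more guarded iteration, up to j = 2):
  WP_0: not on
  WP_1: on -> q
  WP_2: on -> ((not q) -> q)
So before the loop: on -> ((not q) -> q)
Answer: WP = on -> ((not q) -> q)


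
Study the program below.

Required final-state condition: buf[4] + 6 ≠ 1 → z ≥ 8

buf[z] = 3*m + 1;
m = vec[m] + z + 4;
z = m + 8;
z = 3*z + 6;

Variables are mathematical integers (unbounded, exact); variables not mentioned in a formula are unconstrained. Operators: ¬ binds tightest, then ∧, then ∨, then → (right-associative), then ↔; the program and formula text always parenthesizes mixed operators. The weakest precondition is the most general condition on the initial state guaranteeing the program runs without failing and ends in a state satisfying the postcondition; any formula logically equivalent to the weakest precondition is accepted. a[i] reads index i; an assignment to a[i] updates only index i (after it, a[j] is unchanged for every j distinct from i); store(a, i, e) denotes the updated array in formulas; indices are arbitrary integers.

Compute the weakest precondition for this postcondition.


Working backward. After the program, the postcondition buf[4] + 6 ≠ 1 → z ≥ 8 must hold; in canonical form it is buf[4] ≠ -5 → z ≥ 8.
Before z := 3*z + 6: buf[4] ≠ -5 → 3*z ≥ 2
Before z := m + 8: buf[4] ≠ -5 → 3*m ≥ -22
Before m := vec[m] + z + 4: buf[4] ≠ -5 → 3*vec[m] + 3*z ≥ -34
Before buf[z] := 3*m + 1: store(buf, z, 3*m + 1)[4] ≠ -5 → 3*vec[m] + 3*z ≥ -34
Answer: WP = store(buf, z, 3*m + 1)[4] ≠ -5 → 3*vec[m] + 3*z ≥ -34


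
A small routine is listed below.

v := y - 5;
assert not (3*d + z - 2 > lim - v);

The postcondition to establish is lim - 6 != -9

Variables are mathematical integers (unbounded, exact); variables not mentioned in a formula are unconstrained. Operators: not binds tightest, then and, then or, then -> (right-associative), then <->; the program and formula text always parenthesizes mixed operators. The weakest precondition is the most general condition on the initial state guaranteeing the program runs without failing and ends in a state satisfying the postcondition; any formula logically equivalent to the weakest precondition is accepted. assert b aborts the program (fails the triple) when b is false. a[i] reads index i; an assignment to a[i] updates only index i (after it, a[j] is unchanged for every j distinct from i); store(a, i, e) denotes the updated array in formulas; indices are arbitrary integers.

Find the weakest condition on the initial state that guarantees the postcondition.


Working backward. After the program, the postcondition lim - 6 != -9 must hold; in canonical form it is lim != -3.
Before assert not (3*d + z - 2 > lim - v): (not (3*d + v + z > lim + 2)) and lim != -3
Before v := y - 5: (not (3*d + y + z > lim + 7)) and lim != -3
Answer: WP = (not (3*d + y + z > lim + 7)) and lim != -3


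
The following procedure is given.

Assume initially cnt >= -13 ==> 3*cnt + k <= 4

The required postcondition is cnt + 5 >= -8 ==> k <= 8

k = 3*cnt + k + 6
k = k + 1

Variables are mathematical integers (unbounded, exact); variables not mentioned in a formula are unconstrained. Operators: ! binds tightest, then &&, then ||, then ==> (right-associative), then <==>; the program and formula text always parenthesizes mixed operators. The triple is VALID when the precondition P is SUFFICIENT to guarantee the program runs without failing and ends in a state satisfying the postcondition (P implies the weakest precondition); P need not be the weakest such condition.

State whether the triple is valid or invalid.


Working backward. After the program, the postcondition cnt + 5 >= -8 ==> k <= 8 must hold; in canonical form it is cnt >= -13 ==> k <= 8.
Before k := k + 1: cnt >= -13 ==> k <= 7
Before k := 3*cnt + k + 6: cnt >= -13 ==> 3*cnt + k <= 1
The weakest precondition is cnt >= -13 ==> 3*cnt + k <= 1.
Check whether cnt >= -13 ==> 3*cnt + k <= 4 implies it.
Countermodel: at the initial state cnt = -13, k = 41, the precondition holds but the weakest precondition fails.
Answer: invalid


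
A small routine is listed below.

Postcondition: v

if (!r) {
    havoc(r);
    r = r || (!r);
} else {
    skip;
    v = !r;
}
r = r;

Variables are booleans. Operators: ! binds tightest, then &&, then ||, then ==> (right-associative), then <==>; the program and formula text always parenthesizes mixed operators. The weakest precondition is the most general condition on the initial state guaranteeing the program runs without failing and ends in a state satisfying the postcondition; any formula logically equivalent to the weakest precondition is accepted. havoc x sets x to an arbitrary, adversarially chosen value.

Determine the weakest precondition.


Working backward. After the program, v must hold.
Before r := r: v
Then branch requires v; else branch requires !r.
Before the if: ((!r) ==> v) && (r ==> (!r))
Answer: WP = ((!r) ==> v) && (r ==> (!r))


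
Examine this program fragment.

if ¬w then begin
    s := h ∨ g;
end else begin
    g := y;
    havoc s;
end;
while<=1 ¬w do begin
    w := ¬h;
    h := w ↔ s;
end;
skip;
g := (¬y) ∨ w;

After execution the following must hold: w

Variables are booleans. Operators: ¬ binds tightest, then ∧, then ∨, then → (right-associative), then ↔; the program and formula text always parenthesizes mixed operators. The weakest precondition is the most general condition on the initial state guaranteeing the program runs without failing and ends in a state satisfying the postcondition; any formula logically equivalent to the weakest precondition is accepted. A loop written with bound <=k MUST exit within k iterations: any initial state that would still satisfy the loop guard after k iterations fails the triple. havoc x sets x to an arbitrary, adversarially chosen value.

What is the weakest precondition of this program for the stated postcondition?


Working backward. After the program, w must hold.
Before g := (¬y) ∨ w: w
Before skip: w
Before the loop (bound <=1), unroll the exhaustion recursion (WP_0 = exit-now case; WP_j = one more guarded iteration, up to j = 1):
  WP_0: w
  WP_1: (¬w) → (¬h)
So before the loop: (¬w) → (¬h)
Then branch requires (¬w) → (¬h); else branch requires (¬w) → (¬h).
Before the if: ((¬w) → ((¬w) → (¬h))) ∧ (w → ((¬w) → (¬h)))
Answer: WP = ((¬w) → ((¬w) → (¬h))) ∧ (w → ((¬w) → (¬h)))


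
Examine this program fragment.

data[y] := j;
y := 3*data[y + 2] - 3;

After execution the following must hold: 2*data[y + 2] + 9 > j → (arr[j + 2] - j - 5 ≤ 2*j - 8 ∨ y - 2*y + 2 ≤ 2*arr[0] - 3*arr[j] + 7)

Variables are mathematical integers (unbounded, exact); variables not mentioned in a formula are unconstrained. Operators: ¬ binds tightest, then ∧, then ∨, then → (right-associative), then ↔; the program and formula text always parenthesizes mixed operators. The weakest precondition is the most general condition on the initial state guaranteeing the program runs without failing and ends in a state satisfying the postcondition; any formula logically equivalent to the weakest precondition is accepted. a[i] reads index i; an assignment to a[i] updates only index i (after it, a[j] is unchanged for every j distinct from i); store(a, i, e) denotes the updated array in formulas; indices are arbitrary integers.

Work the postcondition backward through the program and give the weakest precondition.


Working backward. After the program, the postcondition 2*data[y + 2] + 9 > j → (arr[j + 2] - j - 5 ≤ 2*j - 8 ∨ y - 2*y + 2 ≤ 2*arr[0] - 3*arr[j] + 7) must hold; in canonical form it is 2*data[y + 2] > j - 9 → (arr[j + 2] ≤ 3*j - 3 ∨ 3*arr[j] ≤ 2*arr[0] + y + 5).
Before y := 3*data[y + 2] - 3: 2*data[3*data[y + 2] - 1] > j - 9 → (arr[j + 2] ≤ 3*j - 3 ∨ 3*arr[j] ≤ 2*arr[0] + 3*data[y + 2] + 2)
Before data[y] := j: 2*store(data, y, j)[3*store(data, y, j)[y + 2] - 1] > j - 9 → (arr[j + 2] ≤ 3*j - 3 ∨ 3*arr[j] ≤ 2*arr[0] + 3*store(data, y, j)[y + 2] + 2)
Answer: WP = 2*store(data, y, j)[3*store(data, y, j)[y + 2] - 1] > j - 9 → (arr[j + 2] ≤ 3*j - 3 ∨ 3*arr[j] ≤ 2*arr[0] + 3*store(data, y, j)[y + 2] + 2)


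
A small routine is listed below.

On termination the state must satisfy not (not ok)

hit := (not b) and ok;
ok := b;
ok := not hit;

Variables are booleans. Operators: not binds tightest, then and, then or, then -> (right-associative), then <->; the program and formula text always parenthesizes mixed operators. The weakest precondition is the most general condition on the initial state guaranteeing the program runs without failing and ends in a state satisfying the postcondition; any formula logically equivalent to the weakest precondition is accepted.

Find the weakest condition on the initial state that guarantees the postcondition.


Working backward. After the program, the postcondition not (not ok) must hold; in canonical form it is ok.
Before ok := not hit: not hit
Before ok := b: not hit
Before hit := (not b) and ok: not ((not b) and ok)
Answer: WP = not ((not b) and ok)


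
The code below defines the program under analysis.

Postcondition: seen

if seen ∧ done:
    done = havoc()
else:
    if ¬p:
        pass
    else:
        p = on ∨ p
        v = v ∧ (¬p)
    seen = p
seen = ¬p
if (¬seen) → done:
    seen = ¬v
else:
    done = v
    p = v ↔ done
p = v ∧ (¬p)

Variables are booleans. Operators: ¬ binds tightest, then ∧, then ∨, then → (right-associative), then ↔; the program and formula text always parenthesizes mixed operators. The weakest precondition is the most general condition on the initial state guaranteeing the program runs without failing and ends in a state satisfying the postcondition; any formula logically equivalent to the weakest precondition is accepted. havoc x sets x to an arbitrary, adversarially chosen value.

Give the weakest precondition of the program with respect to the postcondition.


Working backward. After the program, seen must hold.
Before p := v ∧ (¬p): seen
Then branch requires ¬v; else branch requires seen.
Before the if: (((¬seen) → done) → (¬v)) ∧ ((¬((¬seen) → done)) → seen)
Before seen := ¬p: ((p → done) → (¬v)) ∧ ((¬(p → done)) → (¬p))
Then branch requires (¬v) ∧ ((¬p) → (¬v)) ∧ (p → (¬p)); else branch requires ((¬p) → (((p → done) → (¬v)) ∧ ((¬(p → done)) → (¬p)))) ∧ (p → ((((on ∨ p) → done) → (¬(v ∧ (¬(on ∨ p))))) ∧ ((¬((on ∨ p) → done)) → (¬(on ∨ p))))).
Before the if: ((seen ∧ done) → ((¬v) ∧ ((¬p) → (¬v)) ∧ (p → (¬p)))) ∧ ((¬(seen ∧ done)) → (((¬p) → (((p → done) → (¬v)) ∧ ((¬(p → done)) → (¬p)))) ∧ (p → ((((on ∨ p) → done) → (¬(v ∧ (¬(on ∨ p))))) ∧ ((¬((on ∨ p) → done)) → (¬(on ∨ p)))))))
Answer: WP = ((seen ∧ done) → ((¬v) ∧ ((¬p) → (¬v)) ∧ (p → (¬p)))) ∧ ((¬(seen ∧ done)) → (((¬p) → (((p → done) → (¬v)) ∧ ((¬(p → done)) → (¬p)))) ∧ (p → ((((on ∨ p) → done) → (¬(v ∧ (¬(on ∨ p))))) ∧ ((¬((on ∨ p) → done)) → (¬(on ∨ p)))))))


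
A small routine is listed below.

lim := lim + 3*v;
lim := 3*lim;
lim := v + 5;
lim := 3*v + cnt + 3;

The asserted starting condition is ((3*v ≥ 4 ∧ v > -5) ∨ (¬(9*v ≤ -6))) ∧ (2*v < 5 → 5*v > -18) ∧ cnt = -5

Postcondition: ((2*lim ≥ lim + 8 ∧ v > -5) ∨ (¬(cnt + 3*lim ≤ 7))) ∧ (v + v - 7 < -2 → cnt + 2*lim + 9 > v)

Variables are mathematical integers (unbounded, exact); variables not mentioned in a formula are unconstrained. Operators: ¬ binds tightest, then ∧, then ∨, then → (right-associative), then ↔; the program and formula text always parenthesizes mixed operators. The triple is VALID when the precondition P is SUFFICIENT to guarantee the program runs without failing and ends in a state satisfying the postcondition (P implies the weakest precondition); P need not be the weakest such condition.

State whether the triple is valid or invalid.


Working backward. After the program, the postcondition ((2*lim ≥ lim + 8 ∧ v > -5) ∨ (¬(cnt + 3*lim ≤ 7))) ∧ (v + v - 7 < -2 → cnt + 2*lim + 9 > v) must hold; in canonical form it is ((lim ≥ 8 ∧ v > -5) ∨ (¬(cnt + 3*lim ≤ 7))) ∧ (2*v < 5 → cnt + 2*lim > v - 9).
Before lim := 3*v + cnt + 3: ((cnt + 3*v ≥ 5 ∧ v > -5) ∨ (¬(4*cnt + 9*v ≤ -2))) ∧ (2*v < 5 → 3*cnt + 5*v > -15)
Before lim := v + 5: ((cnt + 3*v ≥ 5 ∧ v > -5) ∨ (¬(4*cnt + 9*v ≤ -2))) ∧ (2*v < 5 → 3*cnt + 5*v > -15)
Before lim := 3*lim: ((cnt + 3*v ≥ 5 ∧ v > -5) ∨ (¬(4*cnt + 9*v ≤ -2))) ∧ (2*v < 5 → 3*cnt + 5*v > -15)
Before lim := lim + 3*v: ((cnt + 3*v ≥ 5 ∧ v > -5) ∨ (¬(4*cnt + 9*v ≤ -2))) ∧ (2*v < 5 → 3*cnt + 5*v > -15)
The weakest precondition is ((cnt + 3*v ≥ 5 ∧ v > -5) ∨ (¬(4*cnt + 9*v ≤ -2))) ∧ (2*v < 5 → 3*cnt + 5*v > -15).
Check whether ((3*v ≥ 4 ∧ v > -5) ∨ (¬(9*v ≤ -6))) ∧ (2*v < 5 → 5*v > -18) ∧ cnt = -5 implies it.
Countermodel: at the initial state cnt = -5, v = 1, the precondition holds but the weakest precondition fails.
Answer: invalid


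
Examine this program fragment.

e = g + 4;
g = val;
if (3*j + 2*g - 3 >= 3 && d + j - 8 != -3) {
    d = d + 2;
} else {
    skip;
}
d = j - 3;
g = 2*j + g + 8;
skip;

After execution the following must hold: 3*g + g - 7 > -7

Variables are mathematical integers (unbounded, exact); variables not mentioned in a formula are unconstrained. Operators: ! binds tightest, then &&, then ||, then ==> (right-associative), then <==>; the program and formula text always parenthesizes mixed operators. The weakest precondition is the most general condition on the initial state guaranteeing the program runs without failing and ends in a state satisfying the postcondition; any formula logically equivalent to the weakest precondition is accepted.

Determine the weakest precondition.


Working backward. After the program, the postcondition 3*g + g - 7 > -7 must hold; in canonical form it is 4*g > 0.
Before skip: 4*g > 0
Before g := 2*j + g + 8: 4*g + 8*j > -32
Before d := j - 3: 4*g + 8*j > -32
Then branch requires 4*g + 8*j > -32; else branch requires 4*g + 8*j > -32.
Before the if: ((2*g + 3*j >= 6 && d + j != 5) ==> 4*g + 8*j > -32) && ((!(2*g + 3*j >= 6 && d + j != 5)) ==> 4*g + 8*j > -32)
Before g := val: ((3*j + 2*val >= 6 && d + j != 5) ==> 8*j + 4*val > -32) && ((!(3*j + 2*val >= 6 && d + j != 5)) ==> 8*j + 4*val > -32)
Before e := g + 4: ((3*j + 2*val >= 6 && d + j != 5) ==> 8*j + 4*val > -32) && ((!(3*j + 2*val >= 6 && d + j != 5)) ==> 8*j + 4*val > -32)
Answer: WP = ((3*j + 2*val >= 6 && d + j != 5) ==> 8*j + 4*val > -32) && ((!(3*j + 2*val >= 6 && d + j != 5)) ==> 8*j + 4*val > -32)


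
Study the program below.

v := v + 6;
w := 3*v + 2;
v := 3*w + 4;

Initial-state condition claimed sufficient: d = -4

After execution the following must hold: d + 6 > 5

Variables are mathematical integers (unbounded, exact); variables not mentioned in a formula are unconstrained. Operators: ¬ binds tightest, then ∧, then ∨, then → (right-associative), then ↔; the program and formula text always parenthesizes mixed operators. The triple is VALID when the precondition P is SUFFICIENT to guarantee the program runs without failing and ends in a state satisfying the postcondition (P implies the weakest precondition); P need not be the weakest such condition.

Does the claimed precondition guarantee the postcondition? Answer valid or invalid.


Working backward. After the program, the postcondition d + 6 > 5 must hold; in canonical form it is d > -1.
Before v := 3*w + 4: d > -1
Before w := 3*v + 2: d > -1
Before v := v + 6: d > -1
The weakest precondition is d > -1.
Check whether d = -4 implies it.
Countermodel: at the initial state d = -4, the precondition holds but the weakest precondition fails.
Answer: invalid


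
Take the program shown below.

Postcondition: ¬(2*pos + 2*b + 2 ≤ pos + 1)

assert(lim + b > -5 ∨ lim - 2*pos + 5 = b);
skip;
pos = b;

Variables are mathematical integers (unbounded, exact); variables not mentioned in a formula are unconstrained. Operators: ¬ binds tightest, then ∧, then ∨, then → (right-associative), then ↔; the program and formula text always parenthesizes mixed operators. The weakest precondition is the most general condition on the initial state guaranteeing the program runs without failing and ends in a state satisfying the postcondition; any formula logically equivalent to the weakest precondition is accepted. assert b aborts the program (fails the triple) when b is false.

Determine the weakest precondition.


Working backward. After the program, the postcondition ¬(2*pos + 2*b + 2 ≤ pos + 1) must hold; in canonical form it is ¬(2*b + pos ≤ -1).
Before pos := b: ¬(3*b ≤ -1)
Before skip: ¬(3*b ≤ -1)
Before assert lim + b > -5 ∨ lim - 2*pos + 5 = b: (b + lim > -5 ∨ lim = b + 2*pos - 5) ∧ (¬(3*b ≤ -1))
Answer: WP = (b + lim > -5 ∨ lim = b + 2*pos - 5) ∧ (¬(3*b ≤ -1))


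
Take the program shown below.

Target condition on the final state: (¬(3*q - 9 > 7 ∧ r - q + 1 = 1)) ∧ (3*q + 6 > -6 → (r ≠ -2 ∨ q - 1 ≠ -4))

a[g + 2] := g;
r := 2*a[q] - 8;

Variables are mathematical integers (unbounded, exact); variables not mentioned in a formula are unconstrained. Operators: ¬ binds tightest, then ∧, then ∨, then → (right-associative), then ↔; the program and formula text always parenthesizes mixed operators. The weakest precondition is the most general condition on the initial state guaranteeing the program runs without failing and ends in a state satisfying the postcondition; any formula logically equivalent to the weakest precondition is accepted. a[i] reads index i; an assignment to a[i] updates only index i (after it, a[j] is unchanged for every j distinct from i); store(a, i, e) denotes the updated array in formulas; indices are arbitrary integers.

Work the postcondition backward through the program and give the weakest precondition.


Working backward. After the program, the postcondition (¬(3*q - 9 > 7 ∧ r - q + 1 = 1)) ∧ (3*q + 6 > -6 → (r ≠ -2 ∨ q - 1 ≠ -4)) must hold; in canonical form it is (¬(3*q > 16 ∧ r = q)) ∧ (3*q > -12 → (r ≠ -2 ∨ q ≠ -3)).
Before r := 2*a[q] - 8: (¬(3*q > 16 ∧ 2*a[q] = q + 8)) ∧ (3*q > -12 → (2*a[q] ≠ 6 ∨ q ≠ -3))
Before a[g + 2] := g: (¬(3*q > 16 ∧ 2*store(a, g + 2, g)[q] = q + 8)) ∧ (3*q > -12 → (2*store(a, g + 2, g)[q] ≠ 6 ∨ q ≠ -3))
Answer: WP = (¬(3*q > 16 ∧ 2*store(a, g + 2, g)[q] = q + 8)) ∧ (3*q > -12 → (2*store(a, g + 2, g)[q] ≠ 6 ∨ q ≠ -3))


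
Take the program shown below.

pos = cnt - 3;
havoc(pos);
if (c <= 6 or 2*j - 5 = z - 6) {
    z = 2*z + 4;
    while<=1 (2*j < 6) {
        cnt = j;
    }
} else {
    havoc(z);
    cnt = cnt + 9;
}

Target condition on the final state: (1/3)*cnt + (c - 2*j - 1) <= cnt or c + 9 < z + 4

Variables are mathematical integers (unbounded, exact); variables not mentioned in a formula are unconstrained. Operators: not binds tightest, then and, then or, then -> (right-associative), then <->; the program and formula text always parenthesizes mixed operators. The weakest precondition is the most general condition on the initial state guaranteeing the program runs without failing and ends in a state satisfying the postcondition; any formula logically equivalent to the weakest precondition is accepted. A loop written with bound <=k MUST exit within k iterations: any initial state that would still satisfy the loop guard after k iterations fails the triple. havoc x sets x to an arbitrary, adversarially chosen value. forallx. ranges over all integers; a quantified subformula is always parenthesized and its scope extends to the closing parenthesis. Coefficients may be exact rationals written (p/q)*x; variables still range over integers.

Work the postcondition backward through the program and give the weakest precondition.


Working backward. After the program, the postcondition (1/3)*cnt + (c - 2*j - 1) <= cnt or c + 9 < z + 4 must hold; in canonical form it is c <= (2/3)*cnt + 2*j + 1 or c < z - 5.
Then branch requires (2*j < 6 -> ((not (2*j < 6)) and (c <= (8/3)*j + 1 or c < 2*z - 1))) and ((not (2*j < 6)) -> (c <= (2/3)*cnt + 2*j + 1 or c < 2*z - 1)); else branch requires forall z_1. (c <= (2/3)*cnt + 2*j + 7 or c < z_1 - 5).
Before the if: ((c <= 6 or 2*j = z - 1) -> ((2*j < 6 -> ((not (2*j < 6)) and (c <= (8/3)*j + 1 or c < 2*z - 1))) and ((not (2*j < 6)) -> (c <= (2/3)*cnt + 2*j + 1 or c < 2*z - 1)))) and ((not (c <= 6 or 2*j = z - 1)) -> (forall z_1. (c <= (2/3)*cnt + 2*j + 7 or c < z_1 - 5)))
Before havoc pos: ((c <= 6 or 2*j = z - 1) -> ((2*j < 6 -> ((not (2*j < 6)) and (c <= (8/3)*j + 1 or c < 2*z - 1))) and ((not (2*j < 6)) -> (c <= (2/3)*cnt + 2*j + 1 or c < 2*z - 1)))) and ((not (c <= 6 or 2*j = z - 1)) -> (forall z_1. (c <= (2/3)*cnt + 2*j + 7 or c < z_1 - 5)))
Before pos := cnt - 3: ((c <= 6 or 2*j = z - 1) -> ((2*j < 6 -> ((not (2*j < 6)) and (c <= (8/3)*j + 1 or c < 2*z - 1))) and ((not (2*j < 6)) -> (c <= (2/3)*cnt + 2*j + 1 or c < 2*z - 1)))) and ((not (c <= 6 or 2*j = z - 1)) -> (forall z_1. (c <= (2/3)*cnt + 2*j + 7 or c < z_1 - 5)))
Answer: WP = ((c <= 6 or 2*j = z - 1) -> ((2*j < 6 -> ((not (2*j < 6)) and (c <= (8/3)*j + 1 or c < 2*z - 1))) and ((not (2*j < 6)) -> (c <= (2/3)*cnt + 2*j + 1 or c < 2*z - 1)))) and ((not (c <= 6 or 2*j = z - 1)) -> (forall z_1. (c <= (2/3)*cnt + 2*j + 7 or c < z_1 - 5)))


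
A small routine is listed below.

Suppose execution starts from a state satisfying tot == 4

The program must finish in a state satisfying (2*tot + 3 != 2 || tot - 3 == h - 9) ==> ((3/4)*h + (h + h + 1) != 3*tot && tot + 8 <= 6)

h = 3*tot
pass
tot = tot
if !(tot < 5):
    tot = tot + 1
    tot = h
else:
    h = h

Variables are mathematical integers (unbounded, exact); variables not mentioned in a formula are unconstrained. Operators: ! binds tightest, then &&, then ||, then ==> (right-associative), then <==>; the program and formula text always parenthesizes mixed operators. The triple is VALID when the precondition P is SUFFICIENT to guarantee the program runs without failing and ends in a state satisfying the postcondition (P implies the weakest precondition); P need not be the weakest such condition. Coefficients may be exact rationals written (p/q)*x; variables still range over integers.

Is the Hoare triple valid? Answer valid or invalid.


Working backward. After the program, the postcondition (2*tot + 3 != 2 || tot - 3 == h - 9) ==> ((3/4)*h + (h + h + 1) != 3*tot && tot + 8 <= 6) must hold; in canonical form it is (2*tot != -1 || tot == h - 6) ==> ((11/4)*h != 3*tot - 1 && tot <= -2).
Then branch requires 2*h != -1 ==> ((1/4)*h != 1 && h <= -2); else branch requires (2*tot != -1 || tot == h - 6) ==> ((11/4)*h != 3*tot - 1 && tot <= -2).
Before the if: ((!(tot < 5)) ==> (2*h != -1 ==> ((1/4)*h != 1 && h <= -2))) && (tot < 5 ==> ((2*tot != -1 || tot == h - 6) ==> ((11/4)*h != 3*tot - 1 && tot <= -2)))
Before tot := tot: ((!(tot < 5)) ==> (2*h != -1 ==> ((1/4)*h != 1 && h <= -2))) && (tot < 5 ==> ((2*tot != -1 || tot == h - 6) ==> ((11/4)*h != 3*tot - 1 && tot <= -2)))
Before skip: ((!(tot < 5)) ==> (2*h != -1 ==> ((1/4)*h != 1 && h <= -2))) && (tot < 5 ==> ((2*tot != -1 || tot == h - 6) ==> ((11/4)*h != 3*tot - 1 && tot <= -2)))
Before h := 3*tot: ((!(tot < 5)) ==> (6*tot != -1 ==> ((3/4)*tot != 1 && 3*tot <= -2))) && (tot < 5 ==> ((2*tot != -1 || 2*tot == 6) ==> ((21/4)*tot != -1 && tot <= -2)))
The weakest precondition is ((!(tot < 5)) ==> (6*tot != -1 ==> ((3/4)*tot != 1 && 3*tot <= -2))) && (tot < 5 ==> ((2*tot != -1 || 2*tot == 6) ==> ((21/4)*tot != -1 && tot <= -2))).
Check whether tot == 4 implies it.
Countermodel: at the initial state tot = 4, the precondition holds but the weakest precondition fails.
Answer: invalid


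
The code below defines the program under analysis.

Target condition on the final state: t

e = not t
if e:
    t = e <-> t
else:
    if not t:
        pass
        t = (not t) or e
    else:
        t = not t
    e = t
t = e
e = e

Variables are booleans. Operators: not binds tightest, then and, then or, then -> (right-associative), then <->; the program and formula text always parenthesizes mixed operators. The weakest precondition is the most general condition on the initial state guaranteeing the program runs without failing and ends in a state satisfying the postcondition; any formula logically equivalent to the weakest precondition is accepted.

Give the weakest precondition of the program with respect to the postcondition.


Working backward. After the program, t must hold.
Before e := e: t
Before t := e: e
Then branch requires e; else branch requires ((not t) -> ((not t) or e)) and (t -> (not t)).
Before the if: (not e) -> (((not t) -> ((not t) or e)) and (t -> (not t)))
Before e := not t: t -> (t -> (not t))
Answer: WP = t -> (t -> (not t))
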